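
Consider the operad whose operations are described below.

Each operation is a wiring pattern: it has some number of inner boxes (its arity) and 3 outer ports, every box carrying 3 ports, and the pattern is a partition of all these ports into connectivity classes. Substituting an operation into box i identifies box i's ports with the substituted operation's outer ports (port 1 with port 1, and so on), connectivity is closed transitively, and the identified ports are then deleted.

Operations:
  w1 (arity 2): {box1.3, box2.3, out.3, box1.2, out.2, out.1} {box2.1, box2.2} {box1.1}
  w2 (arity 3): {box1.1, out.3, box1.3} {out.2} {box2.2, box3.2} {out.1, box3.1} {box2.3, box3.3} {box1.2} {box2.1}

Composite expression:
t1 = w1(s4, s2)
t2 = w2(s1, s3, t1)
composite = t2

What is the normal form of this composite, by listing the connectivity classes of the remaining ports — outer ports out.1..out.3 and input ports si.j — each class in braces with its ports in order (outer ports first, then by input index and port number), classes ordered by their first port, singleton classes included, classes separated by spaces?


{out.1, s2.3, s3.2, s3.3, s4.2, s4.3} {out.2} {out.3, s1.1, s1.3} {s1.2} {s2.1, s2.2} {s3.1} {s4.1}

Substituting into w2 glues patterns; closure does the rest.
the subtree at w1 composes to {out.1, out.2, out.3, s2.3, s4.2, s4.3} {s2.1, s2.2} {s4.1} on (s4, s2); out.j = own outer ports
the subtree at w2 composes to {out.1, s2.3, s3.2, s3.3, s4.2, s4.3} {out.2} {out.3, s1.1, s1.3} {s1.2} {s2.1, s2.2} {s3.1} {s4.1} on (s1, s3, s4, s2); out.j = own outer ports


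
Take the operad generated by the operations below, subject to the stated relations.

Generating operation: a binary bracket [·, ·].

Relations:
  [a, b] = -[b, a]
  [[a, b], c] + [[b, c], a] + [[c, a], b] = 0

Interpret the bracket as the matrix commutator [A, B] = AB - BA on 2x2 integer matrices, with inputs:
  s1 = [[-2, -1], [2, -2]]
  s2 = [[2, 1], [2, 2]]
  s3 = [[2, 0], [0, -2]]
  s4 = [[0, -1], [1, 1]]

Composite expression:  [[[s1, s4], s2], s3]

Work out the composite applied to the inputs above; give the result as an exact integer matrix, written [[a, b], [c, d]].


[[0, -8], [-16, 0]]

[s1, s4] = [[1, -1], [-2, -1]]
[[s1, s4], s2] = [[0, 2], [-4, 0]]
[[[s1, s4], s2], s3] = [[0, -8], [-16, 0]]


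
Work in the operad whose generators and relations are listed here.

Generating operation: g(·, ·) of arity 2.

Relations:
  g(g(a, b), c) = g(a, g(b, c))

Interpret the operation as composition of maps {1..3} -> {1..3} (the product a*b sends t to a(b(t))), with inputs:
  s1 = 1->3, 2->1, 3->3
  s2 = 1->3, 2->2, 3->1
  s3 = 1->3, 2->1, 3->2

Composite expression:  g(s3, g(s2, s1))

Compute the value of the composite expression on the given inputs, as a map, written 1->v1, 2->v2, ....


1->3, 2->2, 3->3

g(s2, s1) = 1->1, 2->3, 3->1
g(s3, g(s2, s1)) = 1->3, 2->2, 3->3


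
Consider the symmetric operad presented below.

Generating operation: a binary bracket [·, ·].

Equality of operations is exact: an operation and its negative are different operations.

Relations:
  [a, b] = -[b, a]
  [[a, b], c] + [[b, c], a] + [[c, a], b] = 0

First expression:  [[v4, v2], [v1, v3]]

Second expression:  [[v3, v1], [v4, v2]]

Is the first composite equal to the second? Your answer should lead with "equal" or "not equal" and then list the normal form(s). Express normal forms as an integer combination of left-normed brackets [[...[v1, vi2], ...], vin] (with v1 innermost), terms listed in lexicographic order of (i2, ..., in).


equal — both sides give [[[v1, v3], v2], v4] - [[[v1, v3], v4], v2]

The first expression reduces to [[[v1, v3], v2], v4] - [[[v1, v3], v4], v2]
The second expression reduces to [[[v1, v3], v2], v4] - [[[v1, v3], v4], v2]
One common form — equal.


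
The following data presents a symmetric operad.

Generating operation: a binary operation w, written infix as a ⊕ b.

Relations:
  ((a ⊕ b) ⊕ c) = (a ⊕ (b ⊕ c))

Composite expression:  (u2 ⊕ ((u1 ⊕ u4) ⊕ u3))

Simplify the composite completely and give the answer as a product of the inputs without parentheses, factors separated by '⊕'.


u2 ⊕ u1 ⊕ u4 ⊕ u3


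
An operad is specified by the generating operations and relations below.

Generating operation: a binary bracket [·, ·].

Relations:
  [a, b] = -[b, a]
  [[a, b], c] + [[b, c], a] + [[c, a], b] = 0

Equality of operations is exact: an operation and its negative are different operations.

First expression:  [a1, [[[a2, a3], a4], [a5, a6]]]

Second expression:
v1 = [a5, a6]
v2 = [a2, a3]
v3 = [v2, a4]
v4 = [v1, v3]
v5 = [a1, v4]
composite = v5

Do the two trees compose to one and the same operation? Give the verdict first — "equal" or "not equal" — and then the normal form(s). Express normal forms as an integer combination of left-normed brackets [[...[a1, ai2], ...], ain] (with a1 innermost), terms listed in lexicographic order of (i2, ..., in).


The first expression, normalized: [[[[[a1, a2], a3], a4], a5], a6] - [[[[[a1, a2], a3], a4], a6], a5] - [[[[[a1, a3], a2], a4], a5], a6] + [[[[[a1, a3], a2], a4], a6], a5] - [[[[[a1, a4], a2], a3], a5], a6] + [[[[[a1, a4], a2], a3], a6], a5] + [[[[[a1, a4], a3], a2], a5], a6] - [[[[[a1, a4], a3], a2], a6], a5] - [[[[[a1, a5], a6], a2], a3], a4] + [[[[[a1, a5], a6], a3], a2], a4] + [[[[[a1, a5], a6], a4], a2], a3] - [[[[[a1, a5], a6], a4], a3], a2] + [[[[[a1, a6], a5], a2], a3], a4] - [[[[[a1, a6], a5], a3], a2], a4] - [[[[[a1, a6], a5], a4], a2], a3] + [[[[[a1, a6], a5], a4], a3], a2]
The second expression, normalized: -[[[[[a1, a2], a3], a4], a5], a6] + [[[[[a1, a2], a3], a4], a6], a5] + [[[[[a1, a3], a2], a4], a5], a6] - [[[[[a1, a3], a2], a4], a6], a5] + [[[[[a1, a4], a2], a3], a5], a6] - [[[[[a1, a4], a2], a3], a6], a5] - [[[[[a1, a4], a3], a2], a5], a6] + [[[[[a1, a4], a3], a2], a6], a5] + [[[[[a1, a5], a6], a2], a3], a4] - [[[[[a1, a5], a6], a3], a2], a4] - [[[[[a1, a5], a6], a4], a2], a3] + [[[[[a1, a5], a6], a4], a3], a2] - [[[[[a1, a6], a5], a2], a3], a4] + [[[[[a1, a6], a5], a3], a2], a4] + [[[[[a1, a6], a5], a4], a2], a3] - [[[[[a1, a6], a5], a4], a3], a2]
Different reductions; not equal.

not equal: they reduce to [[[[[a1, a2], a3], a4], a5], a6] - [[[[[a1, a2], a3], a4], a6], a5] - [[[[[a1, a3], a2], a4], a5], a6] + [[[[[a1, a3], a2], a4], a6], a5] - [[[[[a1, a4], a2], a3], a5], a6] + [[[[[a1, a4], a2], a3], a6], a5] + [[[[[a1, a4], a3], a2], a5], a6] - [[[[[a1, a4], a3], a2], a6], a5] - [[[[[a1, a5], a6], a2], a3], a4] + [[[[[a1, a5], a6], a3], a2], a4] + [[[[[a1, a5], a6], a4], a2], a3] - [[[[[a1, a5], a6], a4], a3], a2] + [[[[[a1, a6], a5], a2], a3], a4] - [[[[[a1, a6], a5], a3], a2], a4] - [[[[[a1, a6], a5], a4], a2], a3] + [[[[[a1, a6], a5], a4], a3], a2] and -[[[[[a1, a2], a3], a4], a5], a6] + [[[[[a1, a2], a3], a4], a6], a5] + [[[[[a1, a3], a2], a4], a5], a6] - [[[[[a1, a3], a2], a4], a6], a5] + [[[[[a1, a4], a2], a3], a5], a6] - [[[[[a1, a4], a2], a3], a6], a5] - [[[[[a1, a4], a3], a2], a5], a6] + [[[[[a1, a4], a3], a2], a6], a5] + [[[[[a1, a5], a6], a2], a3], a4] - [[[[[a1, a5], a6], a3], a2], a4] - [[[[[a1, a5], a6], a4], a2], a3] + [[[[[a1, a5], a6], a4], a3], a2] - [[[[[a1, a6], a5], a2], a3], a4] + [[[[[a1, a6], a5], a3], a2], a4] + [[[[[a1, a6], a5], a4], a2], a3] - [[[[[a1, a6], a5], a4], a3], a2]


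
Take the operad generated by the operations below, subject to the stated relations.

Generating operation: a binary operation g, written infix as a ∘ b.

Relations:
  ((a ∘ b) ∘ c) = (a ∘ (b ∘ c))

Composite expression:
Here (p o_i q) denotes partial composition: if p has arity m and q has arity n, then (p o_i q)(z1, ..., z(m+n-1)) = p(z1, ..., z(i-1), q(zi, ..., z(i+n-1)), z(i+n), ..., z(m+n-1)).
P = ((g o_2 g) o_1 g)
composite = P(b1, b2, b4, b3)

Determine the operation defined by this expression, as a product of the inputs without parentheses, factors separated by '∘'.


Key point: g is associative — brackets drop, the b-order remains.
(b1 ∘ b2) flattens to b1 ∘ b2
(b4 ∘ b3) flattens to b4 ∘ b3
((b1 ∘ b2) ∘ (b4 ∘ b3)) flattens to b1 ∘ b2 ∘ b4 ∘ b3

b1 ∘ b2 ∘ b4 ∘ b3


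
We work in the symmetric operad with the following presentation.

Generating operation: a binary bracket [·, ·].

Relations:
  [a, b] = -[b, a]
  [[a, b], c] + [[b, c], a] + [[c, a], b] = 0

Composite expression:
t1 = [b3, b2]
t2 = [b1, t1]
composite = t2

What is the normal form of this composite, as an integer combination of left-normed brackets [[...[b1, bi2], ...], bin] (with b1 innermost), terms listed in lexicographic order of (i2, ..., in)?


-[[b1, b2], b3] + [[b1, b3], b2]

Expand each bracket as ab - ba; the b1-initial words give the coefficients.
Composite bracket: [b1, [b3, b2]]
Expanding via [a, b] = ab - ba: 4 signed words (2^2 = 4).
Keep just the words that open with b1:
  word b1b2b3 has sign -1, contributing -[[b1, b2], b3]
  word b1b3b2 has sign +1, contributing +[[b1, b3], b2]


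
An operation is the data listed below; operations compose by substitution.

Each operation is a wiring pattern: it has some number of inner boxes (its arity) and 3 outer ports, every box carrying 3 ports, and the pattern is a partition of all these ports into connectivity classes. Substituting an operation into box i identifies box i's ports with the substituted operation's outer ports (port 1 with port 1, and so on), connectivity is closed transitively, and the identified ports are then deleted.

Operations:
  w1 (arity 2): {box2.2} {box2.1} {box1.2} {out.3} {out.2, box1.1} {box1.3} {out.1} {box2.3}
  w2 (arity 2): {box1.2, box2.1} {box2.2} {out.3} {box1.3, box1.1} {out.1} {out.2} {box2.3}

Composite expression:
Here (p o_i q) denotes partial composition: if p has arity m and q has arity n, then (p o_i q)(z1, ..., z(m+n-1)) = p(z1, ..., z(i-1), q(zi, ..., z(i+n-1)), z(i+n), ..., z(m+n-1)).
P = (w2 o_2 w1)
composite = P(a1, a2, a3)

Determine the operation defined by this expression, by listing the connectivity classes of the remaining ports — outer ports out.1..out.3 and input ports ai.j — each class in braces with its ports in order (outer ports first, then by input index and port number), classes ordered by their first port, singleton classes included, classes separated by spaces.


{out.1} {out.2} {out.3} {a1.1, a1.3} {a1.2} {a2.1} {a2.2} {a2.3} {a3.1} {a3.2} {a3.3}

Connectivity passes through glued w2-boundaries; trace each wire chain.
stage w1: inputs (a2, a3), connectivity {out.1} {out.2, a2.1} {out.3} {a2.2} {a2.3} {a3.1} {a3.2} {a3.3}, out.j its boundary
stage w2: inputs (a1, a2, a3), connectivity {out.1} {out.2} {out.3} {a1.1, a1.3} {a1.2} {a2.1} {a2.2} {a2.3} {a3.1} {a3.2} {a3.3}, out.j its boundary


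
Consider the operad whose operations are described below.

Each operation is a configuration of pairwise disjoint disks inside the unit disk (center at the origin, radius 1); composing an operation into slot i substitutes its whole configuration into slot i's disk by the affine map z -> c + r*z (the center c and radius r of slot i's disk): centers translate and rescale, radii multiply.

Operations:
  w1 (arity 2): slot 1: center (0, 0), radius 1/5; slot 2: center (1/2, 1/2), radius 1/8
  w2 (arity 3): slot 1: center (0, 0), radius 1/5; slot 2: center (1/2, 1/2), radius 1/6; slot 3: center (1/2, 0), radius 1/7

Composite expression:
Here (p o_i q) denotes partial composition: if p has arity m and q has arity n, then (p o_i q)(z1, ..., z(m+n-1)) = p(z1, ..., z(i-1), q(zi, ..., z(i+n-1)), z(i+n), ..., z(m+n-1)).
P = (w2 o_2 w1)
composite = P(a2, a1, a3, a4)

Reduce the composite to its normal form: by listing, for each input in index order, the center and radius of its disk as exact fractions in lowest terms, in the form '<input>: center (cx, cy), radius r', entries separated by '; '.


a1: center (1/2, 1/2), radius 1/30; a2: center (0, 0), radius 1/5; a3: center (7/12, 7/12), radius 1/48; a4: center (1/2, 0), radius 1/7

Below w2, radii multiply path by path; the a-disk centers shift.
a2: after 1 affine step, its disk has center (0, 0), radius 1/5
a1: after 2 affine steps, its disk has center (1/2, 1/2), radius 1/30
a3: after 2 affine steps, its disk has center (7/12, 7/12), radius 1/48
a4: after 1 affine step, its disk has center (1/2, 0), radius 1/7


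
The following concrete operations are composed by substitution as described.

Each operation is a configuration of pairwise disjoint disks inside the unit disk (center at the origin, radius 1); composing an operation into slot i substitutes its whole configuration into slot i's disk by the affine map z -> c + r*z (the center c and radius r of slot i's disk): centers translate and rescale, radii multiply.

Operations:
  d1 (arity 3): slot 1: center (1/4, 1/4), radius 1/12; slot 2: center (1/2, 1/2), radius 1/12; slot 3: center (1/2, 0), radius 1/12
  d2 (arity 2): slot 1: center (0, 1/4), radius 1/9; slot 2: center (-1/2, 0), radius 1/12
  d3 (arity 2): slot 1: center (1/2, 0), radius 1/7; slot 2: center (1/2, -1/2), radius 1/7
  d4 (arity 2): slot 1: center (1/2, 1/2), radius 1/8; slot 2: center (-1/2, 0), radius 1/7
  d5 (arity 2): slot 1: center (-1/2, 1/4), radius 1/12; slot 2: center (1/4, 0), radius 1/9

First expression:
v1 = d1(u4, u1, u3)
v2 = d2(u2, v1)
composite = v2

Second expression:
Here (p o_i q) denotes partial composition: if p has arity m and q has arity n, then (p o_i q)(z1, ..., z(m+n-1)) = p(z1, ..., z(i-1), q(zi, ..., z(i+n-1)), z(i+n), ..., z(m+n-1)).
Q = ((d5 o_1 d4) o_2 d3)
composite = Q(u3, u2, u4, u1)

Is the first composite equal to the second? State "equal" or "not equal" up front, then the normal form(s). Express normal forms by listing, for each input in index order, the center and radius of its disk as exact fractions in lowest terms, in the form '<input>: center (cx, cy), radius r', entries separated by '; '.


not equal — first u1: center (-11/24, 1/24), radius 1/144; u2: center (0, 1/4), radius 1/9; u3: center (-11/24, 0), radius 1/144; u4: center (-23/48, 1/48), radius 1/144, second u1: center (1/4, 0), radius 1/9; u2: center (-15/28, 1/4), radius 1/588; u3: center (-11/24, 7/24), radius 1/96; u4: center (-15/28, 41/168), radius 1/588

The first expression reduces to u1: center (-11/24, 1/24), radius 1/144; u2: center (0, 1/4), radius 1/9; u3: center (-11/24, 0), radius 1/144; u4: center (-23/48, 1/48), radius 1/144
The second expression reduces to u1: center (1/4, 0), radius 1/9; u2: center (-15/28, 1/4), radius 1/588; u3: center (-11/24, 7/24), radius 1/96; u4: center (-15/28, 41/168), radius 1/588
The normal forms differ: not equal.


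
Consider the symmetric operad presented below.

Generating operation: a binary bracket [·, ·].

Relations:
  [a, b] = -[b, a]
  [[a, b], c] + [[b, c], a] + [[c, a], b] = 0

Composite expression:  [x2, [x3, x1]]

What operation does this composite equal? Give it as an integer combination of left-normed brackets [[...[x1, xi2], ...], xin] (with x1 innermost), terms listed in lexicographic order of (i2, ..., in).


[[x1, x3], x2]

Skip Jacobi rewriting: expand, keep x1-initial words, read off terms.
Composite bracket: [x2, [x3, x1]]
Applying ab - ba throughout gives 4 signed words (2^2 = 4).
Only words starting with x1 matter:
  word x1x3x2 has sign +1, contributing +[[x1, x3], x2]


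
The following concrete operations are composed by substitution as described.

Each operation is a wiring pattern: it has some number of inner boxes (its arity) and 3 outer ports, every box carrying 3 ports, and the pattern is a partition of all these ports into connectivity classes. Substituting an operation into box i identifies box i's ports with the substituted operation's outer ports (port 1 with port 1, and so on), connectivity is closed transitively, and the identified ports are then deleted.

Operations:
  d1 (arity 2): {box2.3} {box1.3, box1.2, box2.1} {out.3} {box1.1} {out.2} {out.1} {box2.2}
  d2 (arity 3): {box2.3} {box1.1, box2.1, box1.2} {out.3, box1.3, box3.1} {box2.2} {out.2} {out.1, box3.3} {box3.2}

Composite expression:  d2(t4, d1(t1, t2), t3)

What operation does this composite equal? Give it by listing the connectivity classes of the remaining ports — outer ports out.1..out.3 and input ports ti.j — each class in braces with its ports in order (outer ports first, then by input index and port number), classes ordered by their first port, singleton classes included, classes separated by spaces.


{out.1, t3.3} {out.2} {out.3, t3.1, t4.3} {t1.1} {t1.2, t1.3, t2.1} {t2.2} {t2.3} {t3.2} {t4.1, t4.2}

Treat the ports identified at d2 as solder joints: merge, then drop.
through d1, on inputs (t1, t2): {out.1} {out.2} {out.3} {t1.1} {t1.2, t1.3, t2.1} {t2.2} {t2.3} (out.j = stage outer ports)
through d2, on inputs (t4, t1, t2, t3): {out.1, t3.3} {out.2} {out.3, t3.1, t4.3} {t1.1} {t1.2, t1.3, t2.1} {t2.2} {t2.3} {t3.2} {t4.1, t4.2} (out.j = stage outer ports)


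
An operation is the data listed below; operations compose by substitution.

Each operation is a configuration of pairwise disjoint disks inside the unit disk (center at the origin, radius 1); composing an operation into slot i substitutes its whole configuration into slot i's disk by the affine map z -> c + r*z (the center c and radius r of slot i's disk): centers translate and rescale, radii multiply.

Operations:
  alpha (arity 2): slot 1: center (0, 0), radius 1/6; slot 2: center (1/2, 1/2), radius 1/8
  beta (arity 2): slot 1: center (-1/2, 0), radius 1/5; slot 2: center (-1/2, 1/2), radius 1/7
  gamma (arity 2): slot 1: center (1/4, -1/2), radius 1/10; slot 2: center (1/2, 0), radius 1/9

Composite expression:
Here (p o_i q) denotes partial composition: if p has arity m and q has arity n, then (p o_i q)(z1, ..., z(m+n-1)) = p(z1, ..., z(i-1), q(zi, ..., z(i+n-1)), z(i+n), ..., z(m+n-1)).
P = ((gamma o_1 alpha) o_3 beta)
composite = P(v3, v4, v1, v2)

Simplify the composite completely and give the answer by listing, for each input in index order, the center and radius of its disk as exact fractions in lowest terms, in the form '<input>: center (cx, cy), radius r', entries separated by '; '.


Each v-disk chains the slot maps above it in gamma; radii multiply.
input v3: composing its 2 substitution steps yields center (1/4, -1/2), radius 1/60
input v4: composing its 2 substitution steps yields center (3/10, -9/20), radius 1/80
input v1: composing its 2 substitution steps yields center (4/9, 0), radius 1/45
input v2: composing its 2 substitution steps yields center (4/9, 1/18), radius 1/63

v1: center (4/9, 0), radius 1/45; v2: center (4/9, 1/18), radius 1/63; v3: center (1/4, -1/2), radius 1/60; v4: center (3/10, -9/20), radius 1/80


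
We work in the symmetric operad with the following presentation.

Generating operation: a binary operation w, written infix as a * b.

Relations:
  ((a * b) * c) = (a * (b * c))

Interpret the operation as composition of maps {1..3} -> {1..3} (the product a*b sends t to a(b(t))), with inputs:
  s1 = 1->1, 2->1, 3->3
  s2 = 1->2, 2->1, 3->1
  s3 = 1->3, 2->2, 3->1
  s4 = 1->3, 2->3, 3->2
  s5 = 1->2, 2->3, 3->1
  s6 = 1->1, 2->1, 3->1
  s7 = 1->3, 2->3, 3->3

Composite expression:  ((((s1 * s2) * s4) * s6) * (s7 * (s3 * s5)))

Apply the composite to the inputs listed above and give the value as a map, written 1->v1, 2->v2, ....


(s1 * s2) = 1->1, 2->1, 3->1
((s1 * s2) * s4) = 1->1, 2->1, 3->1
(((s1 * s2) * s4) * s6) = 1->1, 2->1, 3->1
(s3 * s5) = 1->2, 2->1, 3->3
(s7 * (s3 * s5)) = 1->3, 2->3, 3->3
((((s1 * s2) * s4) * s6) * (s7 * (s3 * s5))) = 1->1, 2->1, 3->1

1->1, 2->1, 3->1


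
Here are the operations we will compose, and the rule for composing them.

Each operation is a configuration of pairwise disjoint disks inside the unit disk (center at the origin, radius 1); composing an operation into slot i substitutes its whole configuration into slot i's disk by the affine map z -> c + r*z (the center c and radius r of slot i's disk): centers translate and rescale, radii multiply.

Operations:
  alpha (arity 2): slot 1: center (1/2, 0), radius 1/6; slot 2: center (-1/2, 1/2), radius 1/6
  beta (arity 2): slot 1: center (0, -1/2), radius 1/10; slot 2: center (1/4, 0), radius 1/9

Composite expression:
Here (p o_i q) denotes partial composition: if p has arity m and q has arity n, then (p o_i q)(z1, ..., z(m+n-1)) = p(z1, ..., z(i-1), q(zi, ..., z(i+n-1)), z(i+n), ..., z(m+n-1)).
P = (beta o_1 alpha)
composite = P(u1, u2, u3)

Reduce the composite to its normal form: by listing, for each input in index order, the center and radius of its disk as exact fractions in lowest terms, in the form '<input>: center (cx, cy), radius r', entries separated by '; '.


Each u-disk chains the slot maps above it in beta; radii multiply.
u1 passes through 2 substitutions, ending at center (1/20, -1/2), radius 1/60
u2 passes through 2 substitutions, ending at center (-1/20, -9/20), radius 1/60
u3 passes through 1 substitution, ending at center (1/4, 0), radius 1/9

u1: center (1/20, -1/2), radius 1/60; u2: center (-1/20, -9/20), radius 1/60; u3: center (1/4, 0), radius 1/9


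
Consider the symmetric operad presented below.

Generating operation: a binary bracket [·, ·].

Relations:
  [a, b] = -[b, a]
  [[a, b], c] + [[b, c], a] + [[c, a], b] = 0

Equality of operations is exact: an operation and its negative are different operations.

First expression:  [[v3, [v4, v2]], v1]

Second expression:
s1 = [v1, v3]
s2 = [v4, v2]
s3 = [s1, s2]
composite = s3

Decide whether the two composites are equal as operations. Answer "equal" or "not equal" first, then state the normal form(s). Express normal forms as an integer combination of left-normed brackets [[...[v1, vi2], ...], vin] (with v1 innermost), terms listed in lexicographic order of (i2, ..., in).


Normal form of the first expression: -[[[v1, v2], v4], v3] + [[[v1, v3], v2], v4] - [[[v1, v3], v4], v2] + [[[v1, v4], v2], v3]
Normal form of the second expression: -[[[v1, v3], v2], v4] + [[[v1, v3], v4], v2]
No match — not equal.

not equal: they reduce to -[[[v1, v2], v4], v3] + [[[v1, v3], v2], v4] - [[[v1, v3], v4], v2] + [[[v1, v4], v2], v3] and -[[[v1, v3], v2], v4] + [[[v1, v3], v4], v2]


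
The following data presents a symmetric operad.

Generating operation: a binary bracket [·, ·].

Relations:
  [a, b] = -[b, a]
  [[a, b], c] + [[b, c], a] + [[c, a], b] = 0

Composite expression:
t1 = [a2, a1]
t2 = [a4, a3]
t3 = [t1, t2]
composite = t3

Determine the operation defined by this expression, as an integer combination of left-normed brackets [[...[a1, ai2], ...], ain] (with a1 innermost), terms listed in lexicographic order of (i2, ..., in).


Antisymmetry and Jacobi reduce to a1-anchored left-normed brackets.
Composite bracket: [[a2, a1], [a4, a3]]
The bracket unfolds into 8 signed words via [a, b] = ab - ba (2^3 = 8).
Collect the words opening with a1:
  sign of a1a2a3a4 is +1, so it contributes +[[[a1, a2], a3], a4]
  sign of a1a2a4a3 is -1, so it contributes -[[[a1, a2], a4], a3]

[[[a1, a2], a3], a4] - [[[a1, a2], a4], a3]


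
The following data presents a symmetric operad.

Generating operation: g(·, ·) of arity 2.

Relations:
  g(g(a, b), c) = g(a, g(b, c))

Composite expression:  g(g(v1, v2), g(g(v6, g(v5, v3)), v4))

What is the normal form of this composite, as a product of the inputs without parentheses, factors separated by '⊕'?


v1 ⊕ v2 ⊕ v6 ⊕ v5 ⊕ v3 ⊕ v4

Key point: g is associative — brackets drop, the v-order remains.
g(v1, v2) flattens to v1 ⊕ v2
g(v5, v3) flattens to v5 ⊕ v3
g(v6, g(v5, v3)) flattens to v6 ⊕ v5 ⊕ v3
g(g(v6, g(v5, v3)), v4) flattens to v6 ⊕ v5 ⊕ v3 ⊕ v4
g(g(v1, v2), g(g(v6, g(v5, v3)), v4)) flattens to v1 ⊕ v2 ⊕ v6 ⊕ v5 ⊕ v3 ⊕ v4


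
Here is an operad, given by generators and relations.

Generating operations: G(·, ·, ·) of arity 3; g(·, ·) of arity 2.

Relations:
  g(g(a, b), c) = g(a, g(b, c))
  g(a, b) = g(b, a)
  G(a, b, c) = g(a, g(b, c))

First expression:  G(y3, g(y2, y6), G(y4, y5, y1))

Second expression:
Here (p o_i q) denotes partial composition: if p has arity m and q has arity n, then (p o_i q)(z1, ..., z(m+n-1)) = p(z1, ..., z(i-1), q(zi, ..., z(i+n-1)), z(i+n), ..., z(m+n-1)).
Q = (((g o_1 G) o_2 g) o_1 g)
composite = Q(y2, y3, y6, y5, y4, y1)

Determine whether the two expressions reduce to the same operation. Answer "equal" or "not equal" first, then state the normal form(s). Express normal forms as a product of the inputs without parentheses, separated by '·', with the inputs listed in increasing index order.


equal; both compose to y1 · y2 · y3 · y4 · y5 · y6


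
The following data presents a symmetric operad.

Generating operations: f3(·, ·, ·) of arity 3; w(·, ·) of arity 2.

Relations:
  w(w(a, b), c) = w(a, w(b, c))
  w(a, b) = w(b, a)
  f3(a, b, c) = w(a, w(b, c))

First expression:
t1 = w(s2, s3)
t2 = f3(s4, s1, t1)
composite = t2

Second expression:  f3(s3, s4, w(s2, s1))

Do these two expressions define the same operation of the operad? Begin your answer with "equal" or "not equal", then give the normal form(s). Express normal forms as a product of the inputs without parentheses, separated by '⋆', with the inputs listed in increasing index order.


equal — both sides give s1 ⋆ s2 ⋆ s3 ⋆ s4

The first expression reduces to s1 ⋆ s2 ⋆ s3 ⋆ s4
The second expression reduces to s1 ⋆ s2 ⋆ s3 ⋆ s4
The normal forms match — equal.


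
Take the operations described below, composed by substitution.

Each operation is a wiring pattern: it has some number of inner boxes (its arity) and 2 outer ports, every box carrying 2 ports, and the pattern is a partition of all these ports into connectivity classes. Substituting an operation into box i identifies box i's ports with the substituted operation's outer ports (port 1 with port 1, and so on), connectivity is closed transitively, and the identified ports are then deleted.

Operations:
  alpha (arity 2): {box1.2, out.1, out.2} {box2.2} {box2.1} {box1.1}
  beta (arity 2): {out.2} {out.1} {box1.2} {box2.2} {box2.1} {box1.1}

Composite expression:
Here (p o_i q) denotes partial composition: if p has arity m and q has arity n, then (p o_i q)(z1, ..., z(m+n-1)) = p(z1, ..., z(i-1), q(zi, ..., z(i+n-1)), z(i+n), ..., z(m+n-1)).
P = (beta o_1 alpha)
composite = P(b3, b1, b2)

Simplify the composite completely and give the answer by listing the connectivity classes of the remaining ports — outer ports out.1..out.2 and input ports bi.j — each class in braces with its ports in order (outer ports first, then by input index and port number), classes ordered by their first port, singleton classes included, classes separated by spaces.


{out.1} {out.2} {b1.1} {b1.2} {b2.1} {b2.2} {b3.1} {b3.2}


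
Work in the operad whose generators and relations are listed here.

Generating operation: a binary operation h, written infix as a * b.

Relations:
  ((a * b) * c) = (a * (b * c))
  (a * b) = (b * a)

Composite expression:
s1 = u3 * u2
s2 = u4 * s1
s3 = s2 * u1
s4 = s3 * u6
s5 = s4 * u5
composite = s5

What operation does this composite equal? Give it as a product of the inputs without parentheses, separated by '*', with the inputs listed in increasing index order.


u1 * u2 * u3 * u4 * u5 * u6

Key point: h commutes, so take the u-inputs in any fixed order.
(u3 * u2) spells out as u3 * u2
(u4 * (u3 * u2)) spells out as u4 * u3 * u2
((u4 * (u3 * u2)) * u1) spells out as u4 * u3 * u2 * u1
(((u4 * (u3 * u2)) * u1) * u6) spells out as u4 * u3 * u2 * u1 * u6
((((u4 * (u3 * u2)) * u1) * u6) * u5) spells out as u4 * u3 * u2 * u1 * u6 * u5
the factors in increasing index order: u1 * u2 * u3 * u4 * u5 * u6


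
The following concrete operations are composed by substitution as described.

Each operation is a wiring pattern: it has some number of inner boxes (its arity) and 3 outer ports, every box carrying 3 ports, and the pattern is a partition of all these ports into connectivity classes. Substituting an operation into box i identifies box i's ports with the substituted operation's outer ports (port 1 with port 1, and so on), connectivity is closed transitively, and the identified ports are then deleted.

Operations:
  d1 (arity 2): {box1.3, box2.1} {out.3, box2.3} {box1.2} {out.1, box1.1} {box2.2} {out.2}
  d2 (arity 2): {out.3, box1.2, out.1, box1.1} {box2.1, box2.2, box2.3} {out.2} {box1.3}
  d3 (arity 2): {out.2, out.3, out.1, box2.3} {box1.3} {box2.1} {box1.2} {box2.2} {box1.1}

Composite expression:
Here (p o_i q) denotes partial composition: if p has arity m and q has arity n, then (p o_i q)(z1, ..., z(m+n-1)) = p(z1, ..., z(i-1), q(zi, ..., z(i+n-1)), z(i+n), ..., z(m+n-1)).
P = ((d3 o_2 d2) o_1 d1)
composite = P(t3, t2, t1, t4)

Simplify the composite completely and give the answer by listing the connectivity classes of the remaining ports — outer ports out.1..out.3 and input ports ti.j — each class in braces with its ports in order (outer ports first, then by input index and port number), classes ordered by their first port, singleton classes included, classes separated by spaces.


{out.1, out.2, out.3, t1.1, t1.2} {t1.3} {t2.1, t3.3} {t2.2} {t2.3} {t3.1} {t3.2} {t4.1, t4.2, t4.3}

Reachability decides: close wires over d3-identified ports.
the subtree at d1 composes to {out.1, t3.1} {out.2} {out.3, t2.3} {t2.1, t3.3} {t2.2} {t3.2} on (t3, t2); out.j = own outer ports
the subtree at d2 composes to {out.1, out.3, t1.1, t1.2} {out.2} {t1.3} {t4.1, t4.2, t4.3} on (t1, t4); out.j = own outer ports
the subtree at d3 composes to {out.1, out.2, out.3, t1.1, t1.2} {t1.3} {t2.1, t3.3} {t2.2} {t2.3} {t3.1} {t3.2} {t4.1, t4.2, t4.3} on (t3, t2, t1, t4); out.j = own outer ports


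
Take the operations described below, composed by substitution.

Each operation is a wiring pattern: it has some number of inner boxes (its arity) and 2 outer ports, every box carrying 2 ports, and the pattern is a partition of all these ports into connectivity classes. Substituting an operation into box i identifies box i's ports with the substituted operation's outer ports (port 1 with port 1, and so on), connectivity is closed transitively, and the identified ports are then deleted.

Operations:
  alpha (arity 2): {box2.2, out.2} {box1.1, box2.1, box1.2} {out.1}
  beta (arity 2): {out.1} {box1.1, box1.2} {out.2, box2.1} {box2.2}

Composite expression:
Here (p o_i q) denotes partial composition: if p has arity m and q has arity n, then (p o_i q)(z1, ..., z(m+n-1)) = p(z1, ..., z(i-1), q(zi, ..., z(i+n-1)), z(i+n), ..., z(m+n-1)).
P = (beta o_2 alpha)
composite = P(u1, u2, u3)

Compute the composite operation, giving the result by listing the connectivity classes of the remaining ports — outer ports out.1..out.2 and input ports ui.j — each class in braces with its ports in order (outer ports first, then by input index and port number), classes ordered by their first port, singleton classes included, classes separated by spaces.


{out.1} {out.2} {u1.1, u1.2} {u2.1, u2.2, u3.1} {u3.2}


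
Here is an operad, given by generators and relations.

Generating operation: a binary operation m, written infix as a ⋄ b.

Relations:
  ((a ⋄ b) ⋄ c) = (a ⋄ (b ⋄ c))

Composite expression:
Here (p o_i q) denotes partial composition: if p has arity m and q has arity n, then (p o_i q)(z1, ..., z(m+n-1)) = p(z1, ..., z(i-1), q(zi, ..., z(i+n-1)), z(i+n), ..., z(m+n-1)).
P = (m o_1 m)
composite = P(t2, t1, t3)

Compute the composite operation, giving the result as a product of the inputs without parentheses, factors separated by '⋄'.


All parenthesizations of m agree; list the t-inputs left to right.
(t2 ⋄ t1) unparenthesizes to t2 ⋄ t1
((t2 ⋄ t1) ⋄ t3) unparenthesizes to t2 ⋄ t1 ⋄ t3

t2 ⋄ t1 ⋄ t3


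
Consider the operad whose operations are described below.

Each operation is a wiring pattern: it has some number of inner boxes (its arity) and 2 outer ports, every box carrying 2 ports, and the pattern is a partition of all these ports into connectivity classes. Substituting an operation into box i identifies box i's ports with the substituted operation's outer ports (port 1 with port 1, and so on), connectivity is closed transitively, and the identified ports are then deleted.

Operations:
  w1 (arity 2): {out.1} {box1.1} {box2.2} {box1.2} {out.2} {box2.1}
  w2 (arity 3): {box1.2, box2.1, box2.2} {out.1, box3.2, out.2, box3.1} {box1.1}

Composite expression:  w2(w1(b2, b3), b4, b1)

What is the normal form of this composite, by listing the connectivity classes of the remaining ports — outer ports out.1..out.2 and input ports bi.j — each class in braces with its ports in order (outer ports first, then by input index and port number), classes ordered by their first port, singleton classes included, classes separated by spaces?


{out.1, out.2, b1.1, b1.2} {b2.1} {b2.2} {b3.1} {b3.2} {b4.1, b4.2}

Substituting into w2 glues patterns; closure does the rest.
through w1, on inputs (b2, b3): {out.1} {out.2} {b2.1} {b2.2} {b3.1} {b3.2} (out.j = stage outer ports)
through w2, on inputs (b2, b3, b4, b1): {out.1, out.2, b1.1, b1.2} {b2.1} {b2.2} {b3.1} {b3.2} {b4.1, b4.2} (out.j = stage outer ports)


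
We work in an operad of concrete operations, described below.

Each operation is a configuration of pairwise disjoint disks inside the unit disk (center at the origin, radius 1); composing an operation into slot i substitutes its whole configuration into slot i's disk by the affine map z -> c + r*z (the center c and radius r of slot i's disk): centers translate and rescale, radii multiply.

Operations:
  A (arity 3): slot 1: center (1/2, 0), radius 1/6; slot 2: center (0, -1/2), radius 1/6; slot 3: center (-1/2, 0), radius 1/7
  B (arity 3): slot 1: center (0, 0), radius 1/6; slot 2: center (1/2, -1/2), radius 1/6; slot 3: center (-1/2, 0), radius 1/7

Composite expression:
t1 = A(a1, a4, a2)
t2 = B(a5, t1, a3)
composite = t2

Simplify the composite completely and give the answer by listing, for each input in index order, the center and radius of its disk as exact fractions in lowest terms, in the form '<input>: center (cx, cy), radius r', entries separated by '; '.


a1: center (7/12, -1/2), radius 1/36; a2: center (5/12, -1/2), radius 1/42; a3: center (-1/2, 0), radius 1/7; a4: center (1/2, -7/12), radius 1/36; a5: center (0, 0), radius 1/6


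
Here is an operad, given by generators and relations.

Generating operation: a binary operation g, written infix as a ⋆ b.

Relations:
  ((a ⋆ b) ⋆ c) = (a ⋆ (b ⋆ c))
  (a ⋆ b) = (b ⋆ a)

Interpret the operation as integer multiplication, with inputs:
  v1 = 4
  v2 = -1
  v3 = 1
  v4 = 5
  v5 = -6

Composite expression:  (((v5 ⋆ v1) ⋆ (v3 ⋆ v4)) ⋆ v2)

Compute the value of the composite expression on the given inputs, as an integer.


120

(v5 ⋆ v1) = -24
(v3 ⋆ v4) = 5
((v5 ⋆ v1) ⋆ (v3 ⋆ v4)) = -120
(((v5 ⋆ v1) ⋆ (v3 ⋆ v4)) ⋆ v2) = 120


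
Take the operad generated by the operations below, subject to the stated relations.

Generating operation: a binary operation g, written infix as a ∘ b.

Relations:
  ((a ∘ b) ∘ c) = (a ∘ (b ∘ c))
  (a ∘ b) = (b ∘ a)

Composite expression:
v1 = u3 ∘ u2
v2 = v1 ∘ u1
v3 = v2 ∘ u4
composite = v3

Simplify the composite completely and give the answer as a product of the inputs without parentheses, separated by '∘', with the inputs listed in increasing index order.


u1 ∘ u2 ∘ u3 ∘ u4

Both nesting and order wash out for g; what remains is which u's occur.
(u3 ∘ u2) reduces to u3 ∘ u2
((u3 ∘ u2) ∘ u1) reduces to u3 ∘ u2 ∘ u1
(((u3 ∘ u2) ∘ u1) ∘ u4) reduces to u3 ∘ u2 ∘ u1 ∘ u4
putting the inputs in ascending order: u1 ∘ u2 ∘ u3 ∘ u4


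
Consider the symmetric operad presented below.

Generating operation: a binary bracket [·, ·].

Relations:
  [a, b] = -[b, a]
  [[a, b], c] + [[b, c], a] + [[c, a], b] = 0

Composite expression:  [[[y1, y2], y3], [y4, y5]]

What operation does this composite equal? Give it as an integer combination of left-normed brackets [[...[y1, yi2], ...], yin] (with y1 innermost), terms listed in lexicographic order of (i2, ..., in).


[[[[y1, y2], y3], y4], y5] - [[[[y1, y2], y3], y5], y4]


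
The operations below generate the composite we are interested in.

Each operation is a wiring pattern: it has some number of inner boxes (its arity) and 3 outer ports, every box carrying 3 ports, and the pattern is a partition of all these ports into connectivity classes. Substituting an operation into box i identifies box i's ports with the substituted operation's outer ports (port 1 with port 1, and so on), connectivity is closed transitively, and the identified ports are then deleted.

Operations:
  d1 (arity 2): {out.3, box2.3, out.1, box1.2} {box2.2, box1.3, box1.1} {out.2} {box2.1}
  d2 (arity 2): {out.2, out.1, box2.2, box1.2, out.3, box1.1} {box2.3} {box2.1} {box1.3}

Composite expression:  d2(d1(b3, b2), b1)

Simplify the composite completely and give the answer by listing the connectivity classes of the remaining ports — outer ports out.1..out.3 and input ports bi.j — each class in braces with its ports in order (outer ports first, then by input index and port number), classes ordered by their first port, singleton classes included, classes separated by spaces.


{out.1, out.2, out.3, b1.2, b2.3, b3.2} {b1.1} {b1.3} {b2.1} {b2.2, b3.1, b3.3}

Connectivity passes through glued d2-boundaries; trace each wire chain.
after d1, the pattern on (b3, b2) reads {out.1, out.3, b2.3, b3.2} {out.2} {b2.1} {b2.2, b3.1, b3.3} (out.j = its outer ports)
after d2, the pattern on (b3, b2, b1) reads {out.1, out.2, out.3, b1.2, b2.3, b3.2} {b1.1} {b1.3} {b2.1} {b2.2, b3.1, b3.3} (out.j = its outer ports)


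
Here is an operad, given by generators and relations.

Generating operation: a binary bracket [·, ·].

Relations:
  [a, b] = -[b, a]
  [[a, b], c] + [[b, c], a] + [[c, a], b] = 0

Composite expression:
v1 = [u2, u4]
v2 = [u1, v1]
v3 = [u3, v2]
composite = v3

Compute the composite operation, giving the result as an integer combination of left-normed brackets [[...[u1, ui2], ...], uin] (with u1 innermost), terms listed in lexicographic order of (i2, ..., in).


Antisymmetry and Jacobi reduce to u1-anchored left-normed brackets.
Composite bracket: [u3, [u1, [u2, u4]]]
Expanding via [a, b] = ab - ba: 8 signed words (2^3 = 8).
The u1-initial words carry the normal form:
  u1u2u4u3 appears with sign -1, giving the term -[[[u1, u2], u4], u3]
  u1u4u2u3 appears with sign +1, giving the term +[[[u1, u4], u2], u3]

-[[[u1, u2], u4], u3] + [[[u1, u4], u2], u3]


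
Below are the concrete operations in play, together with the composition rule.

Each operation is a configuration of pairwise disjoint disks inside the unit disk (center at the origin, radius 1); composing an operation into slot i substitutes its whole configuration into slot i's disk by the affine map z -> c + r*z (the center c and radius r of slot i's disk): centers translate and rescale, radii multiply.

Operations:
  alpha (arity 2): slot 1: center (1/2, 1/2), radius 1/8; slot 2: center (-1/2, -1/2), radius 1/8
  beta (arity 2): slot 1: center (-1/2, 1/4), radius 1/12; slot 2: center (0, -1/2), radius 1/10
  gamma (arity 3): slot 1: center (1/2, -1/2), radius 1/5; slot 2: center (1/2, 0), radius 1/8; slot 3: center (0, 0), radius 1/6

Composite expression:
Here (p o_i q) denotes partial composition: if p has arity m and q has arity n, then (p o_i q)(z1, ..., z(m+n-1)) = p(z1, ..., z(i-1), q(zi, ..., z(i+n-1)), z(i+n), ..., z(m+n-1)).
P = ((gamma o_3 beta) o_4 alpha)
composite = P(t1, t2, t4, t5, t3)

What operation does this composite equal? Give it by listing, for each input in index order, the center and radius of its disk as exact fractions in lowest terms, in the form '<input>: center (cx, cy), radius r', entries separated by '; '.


t1: center (1/2, -1/2), radius 1/5; t2: center (1/2, 0), radius 1/8; t3: center (-1/120, -11/120), radius 1/480; t4: center (-1/12, 1/24), radius 1/72; t5: center (1/120, -3/40), radius 1/480

Affine substitution under gamma: radii multiply and t-centers shift.
t1: after 1 affine step, its disk has center (1/2, -1/2), radius 1/5
t2: after 1 affine step, its disk has center (1/2, 0), radius 1/8
t4: after 2 affine steps, its disk has center (-1/12, 1/24), radius 1/72
t5: after 3 affine steps, its disk has center (1/120, -3/40), radius 1/480
t3: after 3 affine steps, its disk has center (-1/120, -11/120), radius 1/480


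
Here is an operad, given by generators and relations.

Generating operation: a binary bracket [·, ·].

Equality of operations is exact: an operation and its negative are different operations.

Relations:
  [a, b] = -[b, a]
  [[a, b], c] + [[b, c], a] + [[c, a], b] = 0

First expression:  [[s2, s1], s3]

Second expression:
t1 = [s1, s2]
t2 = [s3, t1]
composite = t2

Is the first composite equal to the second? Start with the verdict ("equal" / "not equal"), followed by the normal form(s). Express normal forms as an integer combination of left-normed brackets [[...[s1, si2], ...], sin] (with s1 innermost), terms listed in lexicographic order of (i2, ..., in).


Normal form of the first expression: -[[s1, s2], s3]
Normal form of the second expression: -[[s1, s2], s3]
Identical normal forms: equal.

equal; both compose to -[[s1, s2], s3]
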